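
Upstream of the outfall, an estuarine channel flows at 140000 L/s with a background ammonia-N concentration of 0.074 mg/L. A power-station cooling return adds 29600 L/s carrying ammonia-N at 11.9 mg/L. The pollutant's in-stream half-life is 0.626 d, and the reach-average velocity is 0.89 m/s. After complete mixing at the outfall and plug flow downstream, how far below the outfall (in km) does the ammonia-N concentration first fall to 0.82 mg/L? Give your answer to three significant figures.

Mass balance: C = (140000·0.07400 + 29600·11.90) / 169600 = 362600/169600 = 2.138 mg/L.
Half-life 0.626 d → k = ln 2 / 0.626 = 1.107 d⁻¹.
Set 2.138·exp(−k·t) = 0.82 → t = ln(2.138/0.82)/k = 74780 s = 20.77 h.
Distance = v·t = 0.89·74780 = 66550 m = 66.55 km.

66.6 km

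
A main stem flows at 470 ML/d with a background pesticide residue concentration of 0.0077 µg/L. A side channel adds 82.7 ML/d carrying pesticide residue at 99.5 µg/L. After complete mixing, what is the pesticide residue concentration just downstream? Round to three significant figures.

14.9 µg/L

Mass balance: C = (470.0·0.007700 + 82.70·99.50) / 552.7 = 8232/552.7 = 14.89 µg/L.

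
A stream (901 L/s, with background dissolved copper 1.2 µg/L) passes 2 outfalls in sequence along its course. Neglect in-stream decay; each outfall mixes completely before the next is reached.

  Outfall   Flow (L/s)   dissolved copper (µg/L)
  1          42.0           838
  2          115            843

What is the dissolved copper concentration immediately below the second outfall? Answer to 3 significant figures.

After outfall 1: Q = 901.0 + 42.00 = 943.0 L/s; C = (901.0·1.200 + 42.00·838.0)/943.0 = 38.47 µg/L.
After outfall 2: Q = 943.0 + 115.0 = 1058 L/s; C = (943.0·38.47 + 115.0·843.0)/1058 = 125.9 µg/L.

126 µg/L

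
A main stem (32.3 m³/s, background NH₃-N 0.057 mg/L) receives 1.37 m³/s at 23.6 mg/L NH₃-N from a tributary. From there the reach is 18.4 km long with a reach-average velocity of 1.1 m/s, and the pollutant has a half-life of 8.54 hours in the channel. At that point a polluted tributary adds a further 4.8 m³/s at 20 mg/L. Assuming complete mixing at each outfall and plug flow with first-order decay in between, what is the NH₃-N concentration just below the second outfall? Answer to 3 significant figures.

3.10 mg/L

Flow-weighted average: C = (32.30·0.05700 + 1.370·23.60) / 33.67 = 34.17/33.67 = 1.015 mg/L; combined flow 33.67 m³/s.
Travel time t = 18.4·1000 / 1.1 = 16730 s = 4.646 h.
Half-life 8.54 h → k = ln 2 / 8.54 = 0.08116 h⁻¹ = 1.948 d⁻¹.
Applying C = C₀e^(−kt): 1.015 × 0.6858 = 0.6961 mg/L.
At the second outfall, C = (33.67·0.6961 + 4.800·20.00) / (33.67 + 4.800) = 3.105 mg/L.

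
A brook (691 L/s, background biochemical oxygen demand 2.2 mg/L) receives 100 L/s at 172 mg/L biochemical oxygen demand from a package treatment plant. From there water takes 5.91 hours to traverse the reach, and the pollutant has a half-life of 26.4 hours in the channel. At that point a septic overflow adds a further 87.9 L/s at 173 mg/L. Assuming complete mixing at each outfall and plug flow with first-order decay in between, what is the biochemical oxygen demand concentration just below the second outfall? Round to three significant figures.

After mixing, C = (691.0·2.200 + 100.0·172.0) / 791.0 = 18720/791.0 = 23.67 mg/L; combined flow 791.0 L/s.
Half-life 26.4 h → k = ln 2 / 26.4 = 0.02626 h⁻¹ = 0.6301 d⁻¹.
Applying C = C₀e^(−kt): 23.67 × 0.8563 = 20.26 mg/L.
At the second outfall, C = (791.0·20.26 + 87.90·173.0) / (791.0 + 87.90) = 35.54 mg/L.

35.5 mg/L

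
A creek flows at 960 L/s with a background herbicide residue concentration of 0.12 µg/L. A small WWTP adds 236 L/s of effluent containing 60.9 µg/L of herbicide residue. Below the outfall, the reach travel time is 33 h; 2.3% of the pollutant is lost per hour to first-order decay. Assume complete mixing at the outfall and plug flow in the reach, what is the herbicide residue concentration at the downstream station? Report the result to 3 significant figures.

5.62 µg/L

Mass balance: C = (960.0·0.1200 + 236.0·60.90) / 1196 = 14490/1196 = 12.11 µg/L.
2.3%/h lost → k = −ln(1 − 0.023) = 0.02327 h⁻¹.
First-order decay: C = 12.11·exp(−k·t) = 12.11·0.4640 = 5.621 µg/L.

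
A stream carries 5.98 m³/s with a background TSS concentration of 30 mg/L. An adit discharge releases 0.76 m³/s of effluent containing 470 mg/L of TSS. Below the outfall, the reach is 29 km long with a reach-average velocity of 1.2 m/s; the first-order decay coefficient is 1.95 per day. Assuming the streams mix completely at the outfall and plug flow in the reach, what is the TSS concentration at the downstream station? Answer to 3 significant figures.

46.1 mg/L

Flow-weighted average: C = (5.980·30.00 + 0.7600·470.0) / 6.740 = 536.6/6.740 = 79.61 mg/L.
Travel time t = 29·1000 / 1.2 = 24170 s = 6.713 h.
Decay over the reach: 79.61·exp(−kt) = 79.61·0.5796 = 46.14 mg/L.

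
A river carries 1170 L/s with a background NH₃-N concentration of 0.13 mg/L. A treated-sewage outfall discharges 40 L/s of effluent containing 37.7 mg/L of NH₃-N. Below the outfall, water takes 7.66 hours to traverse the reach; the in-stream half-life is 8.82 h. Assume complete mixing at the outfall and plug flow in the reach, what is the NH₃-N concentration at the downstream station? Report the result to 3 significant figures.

0.751 mg/L

Mixed concentration C = ΣQC/ΣQ = (1170·0.1300 + 40.00·37.70) / 1210 = 1660/1210 = 1.372 mg/L.
Half-life 8.82 h → k = ln 2 / 8.82 = 0.07859 h⁻¹ = 1.886 d⁻¹.
Applying C = C₀e^(−kt): 1.372 × 0.5477 = 0.7515 mg/L.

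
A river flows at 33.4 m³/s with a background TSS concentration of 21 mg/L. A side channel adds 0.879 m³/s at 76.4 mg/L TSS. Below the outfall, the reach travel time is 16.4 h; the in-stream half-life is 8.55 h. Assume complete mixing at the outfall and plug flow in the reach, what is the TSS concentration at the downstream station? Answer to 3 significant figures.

Mixed concentration C = ΣQC/ΣQ = (33.40·21.00 + 0.8790·76.40) / 34.28 = 768.6/34.28 = 22.42 mg/L.
Half-life 8.55 h → k = ln 2 / 8.55 = 0.08107 h⁻¹ = 1.946 d⁻¹.
Applying C = C₀e^(−kt): 22.42 × 0.2646 = 5.932 mg/L.

5.93 mg/L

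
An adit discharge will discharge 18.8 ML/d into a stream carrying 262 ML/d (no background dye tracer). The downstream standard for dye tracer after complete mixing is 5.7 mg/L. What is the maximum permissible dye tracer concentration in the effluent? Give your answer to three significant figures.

At the limit, (Qr·Cr + Qe·Cₑ)/(Qr + Qe) = 5.7:
Cₑ = (280.8·5.7 − 262.0·0) / 18.80 = 85.14 mg/L.

85.1 mg/L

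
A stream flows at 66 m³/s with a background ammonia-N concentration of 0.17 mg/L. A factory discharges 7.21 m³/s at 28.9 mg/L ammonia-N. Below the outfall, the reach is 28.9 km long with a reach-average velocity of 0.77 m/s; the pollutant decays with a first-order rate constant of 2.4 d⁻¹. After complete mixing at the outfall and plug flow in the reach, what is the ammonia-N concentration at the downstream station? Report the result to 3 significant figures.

Flow-weighted average: C = (66.00·0.1700 + 7.210·28.90) / 73.21 = 219.6/73.21 = 2.999 mg/L.
Travel time t = 28.9·1000 / 0.77 = 37530 s = 10.43 h.
First-order decay: C = 2.999·exp(−k·t) = 2.999·0.3525 = 1.057 mg/L.

1.06 mg/L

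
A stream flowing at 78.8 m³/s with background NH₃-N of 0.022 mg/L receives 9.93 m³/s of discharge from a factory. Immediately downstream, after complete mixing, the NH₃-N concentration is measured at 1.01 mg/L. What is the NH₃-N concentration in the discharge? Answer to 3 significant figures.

Mass balance: 78.80·0.02200 + 9.930·Cₑ = 88.73·1.010
→ Cₑ = (88.73·1.010 − 78.80·0.02200) / 9.930 = 8.850 mg/L.

8.85 mg/L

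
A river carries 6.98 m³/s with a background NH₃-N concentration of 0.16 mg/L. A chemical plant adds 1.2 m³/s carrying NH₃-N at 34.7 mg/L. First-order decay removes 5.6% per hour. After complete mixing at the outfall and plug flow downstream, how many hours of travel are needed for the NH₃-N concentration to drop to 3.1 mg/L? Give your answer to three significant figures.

Mass balance: C = (6.980·0.1600 + 1.200·34.70) / 8.180 = 42.76/8.180 = 5.227 mg/L.
5.6%/h lost → k = −ln(1 − 0.056) = 0.05763 h⁻¹.
5.227·exp(−k·t) = 3.1 → t = ln(5.227/3.1)/k = 32640 s = 9.065 h.

9.07 h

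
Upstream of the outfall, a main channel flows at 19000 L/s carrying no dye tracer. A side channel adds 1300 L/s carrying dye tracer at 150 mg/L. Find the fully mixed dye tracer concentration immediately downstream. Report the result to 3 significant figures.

9.61 mg/L

After mixing, C = (19000·0 + 1300·150.0) / 20300 = 195000/20300 = 9.606 mg/L.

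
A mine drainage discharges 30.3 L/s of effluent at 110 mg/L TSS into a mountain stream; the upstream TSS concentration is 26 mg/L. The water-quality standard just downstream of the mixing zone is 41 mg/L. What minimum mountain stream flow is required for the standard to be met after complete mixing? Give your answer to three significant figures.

139 L/s

Set C_mix = 41: (Q·26.00 + 30.30·110.0) / (Q + 30.30) = 41
→ Q = 30.30·(110.0 − 41)/(41 − 26.00) = 139.4 L/s.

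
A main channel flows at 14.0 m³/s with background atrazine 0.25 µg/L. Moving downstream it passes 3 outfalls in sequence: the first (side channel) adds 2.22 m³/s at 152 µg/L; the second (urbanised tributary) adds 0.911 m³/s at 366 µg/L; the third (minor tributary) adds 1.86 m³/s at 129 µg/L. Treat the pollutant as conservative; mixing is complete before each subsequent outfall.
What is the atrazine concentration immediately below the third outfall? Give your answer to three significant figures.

After outfall 1: Q = 14.00 + 2.220 = 16.22 m³/s; C = (14.00·0.2500 + 2.220·152.0)/16.22 = 21.02 µg/L.
After outfall 2: Q = 16.22 + 0.9110 = 17.13 m³/s; C = (16.22·21.02 + 0.9110·366.0)/17.13 = 39.37 µg/L.
After outfall 3: Q = 17.13 + 1.860 = 18.99 m³/s; C = (17.13·39.37 + 1.860·129.0)/18.99 = 48.14 µg/L.

48.1 µg/L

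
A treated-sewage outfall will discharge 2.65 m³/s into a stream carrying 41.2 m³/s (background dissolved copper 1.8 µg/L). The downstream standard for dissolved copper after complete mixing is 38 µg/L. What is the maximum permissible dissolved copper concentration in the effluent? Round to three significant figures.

601 µg/L

At the limit, (Qr·Cr + Qe·Cₑ)/(Qr + Qe) = 38:
Cₑ = (43.85·38 − 41.20·1.800) / 2.650 = 600.8 µg/L.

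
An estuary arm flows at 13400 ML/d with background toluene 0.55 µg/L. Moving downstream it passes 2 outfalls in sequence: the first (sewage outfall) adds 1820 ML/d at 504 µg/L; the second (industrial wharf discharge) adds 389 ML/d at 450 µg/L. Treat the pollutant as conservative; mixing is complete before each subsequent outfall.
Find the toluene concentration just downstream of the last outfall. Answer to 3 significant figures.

Below outfall 1: Q → 15220 ML/d, C = (13400·0.5500 + 1820·504.0)/15220 = 60.75 µg/L.
Below outfall 2: Q → 15610 ML/d, C = (15220·60.75 + 389.0·450.0)/15610 = 70.45 µg/L.

70.5 µg/L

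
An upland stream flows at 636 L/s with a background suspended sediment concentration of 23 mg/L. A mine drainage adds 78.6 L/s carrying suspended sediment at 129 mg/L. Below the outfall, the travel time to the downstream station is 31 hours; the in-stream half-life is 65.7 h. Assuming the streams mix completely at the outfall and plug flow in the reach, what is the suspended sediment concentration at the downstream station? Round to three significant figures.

25.0 mg/L

Flow-weighted average: C = (636.0·23.00 + 78.60·129.0) / 714.6 = 24770/714.6 = 34.66 mg/L.
Half-life 65.7 h → k = ln 2 / 65.7 = 0.01055 h⁻¹ = 0.2532 d⁻¹.
Applying C = C₀e^(−kt): 34.66 × 0.7210 = 24.99 mg/L.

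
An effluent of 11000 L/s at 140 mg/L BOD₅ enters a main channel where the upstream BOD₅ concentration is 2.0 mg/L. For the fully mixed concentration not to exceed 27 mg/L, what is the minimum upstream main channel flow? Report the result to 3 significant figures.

Set C_mix = 27: (Q·2.000 + 11000·140.0) / (Q + 11000) = 27
→ Q = 11000·(140.0 − 27)/(27 − 2.000) = 49720 L/s.

49700 L/s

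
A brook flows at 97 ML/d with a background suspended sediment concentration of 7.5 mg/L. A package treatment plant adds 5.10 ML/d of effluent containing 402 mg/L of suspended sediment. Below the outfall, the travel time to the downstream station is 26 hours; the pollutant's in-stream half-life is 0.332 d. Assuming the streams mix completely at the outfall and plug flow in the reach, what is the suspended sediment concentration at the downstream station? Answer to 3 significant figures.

2.83 mg/L

Mass balance: C = (97.00·7.500 + 5.100·402.0) / 102.1 = 2778/102.1 = 27.21 mg/L.
Half-life 0.332 d → k = ln 2 / 0.332 = 2.088 d⁻¹.
After decay, C = 27.21 × e^(−kt) = 27.21 × 0.1042 = 2.834 mg/L.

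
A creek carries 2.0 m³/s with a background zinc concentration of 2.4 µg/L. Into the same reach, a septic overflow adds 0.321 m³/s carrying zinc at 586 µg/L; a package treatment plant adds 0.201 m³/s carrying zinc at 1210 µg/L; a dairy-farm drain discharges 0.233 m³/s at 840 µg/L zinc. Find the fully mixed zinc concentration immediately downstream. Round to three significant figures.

229 µg/L

Mass balance: C = (2.000·2.400 + 0.3210·586.0 + 0.2010·1210 + 0.2330·840.0) / 2.755 = 631.8/2.755 = 229.3 µg/L.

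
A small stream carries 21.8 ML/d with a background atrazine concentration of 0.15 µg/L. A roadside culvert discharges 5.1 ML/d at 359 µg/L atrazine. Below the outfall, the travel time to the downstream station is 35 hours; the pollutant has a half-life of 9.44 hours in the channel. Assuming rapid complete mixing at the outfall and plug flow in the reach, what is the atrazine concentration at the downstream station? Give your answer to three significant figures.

Mixed concentration C = ΣQC/ΣQ = (21.80·0.1500 + 5.100·359.0) / 26.90 = 1834/26.90 = 68.18 µg/L.
Half-life 9.44 h → k = ln 2 / 9.44 = 0.07343 h⁻¹ = 1.762 d⁻¹.
Applying C = C₀e^(−kt): 68.18 × 0.07654 = 5.219 µg/L.

5.22 µg/L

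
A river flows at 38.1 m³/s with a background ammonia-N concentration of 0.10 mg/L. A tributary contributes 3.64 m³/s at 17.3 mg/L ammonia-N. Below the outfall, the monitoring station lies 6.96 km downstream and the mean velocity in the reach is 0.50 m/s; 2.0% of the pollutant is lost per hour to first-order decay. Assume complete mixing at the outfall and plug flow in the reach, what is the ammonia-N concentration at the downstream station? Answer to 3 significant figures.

1.48 mg/L

Conservation of mass: C = (38.10·0.1000 + 3.640·17.30) / 41.74 = 66.78/41.74 = 1.600 mg/L.
Travel time t = 6.96·1000 / 0.50 = 13920 s = 3.867 h.
2.0%/h lost → k = −ln(1 − 0.02) = 0.02020 h⁻¹.
Applying C = C₀e^(−kt): 1.600 × 0.9249 = 1.480 mg/L.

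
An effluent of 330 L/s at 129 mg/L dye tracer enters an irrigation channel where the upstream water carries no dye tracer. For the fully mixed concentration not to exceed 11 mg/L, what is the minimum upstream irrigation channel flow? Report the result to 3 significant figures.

3540 L/s

Set C_mix = 11: (Q·0 + 330.0·129.0) / (Q + 330.0) = 11
→ Q = 330.0·(129.0 − 11)/(11 − 0) = 3540 L/s.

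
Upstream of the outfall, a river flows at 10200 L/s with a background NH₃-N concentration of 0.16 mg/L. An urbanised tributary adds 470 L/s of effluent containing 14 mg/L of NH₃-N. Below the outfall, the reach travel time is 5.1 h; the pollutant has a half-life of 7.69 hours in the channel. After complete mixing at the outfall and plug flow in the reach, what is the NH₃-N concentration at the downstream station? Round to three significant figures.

0.486 mg/L

After mixing, C = (10200·0.1600 + 470.0·14.00) / 10670 = 8212/10670 = 0.7696 mg/L.
Half-life 7.69 h → k = ln 2 / 7.69 = 0.09014 h⁻¹ = 2.163 d⁻¹.
After decay, C = 0.7696 × e^(−kt) = 0.7696 × 0.6315 = 0.4860 mg/L.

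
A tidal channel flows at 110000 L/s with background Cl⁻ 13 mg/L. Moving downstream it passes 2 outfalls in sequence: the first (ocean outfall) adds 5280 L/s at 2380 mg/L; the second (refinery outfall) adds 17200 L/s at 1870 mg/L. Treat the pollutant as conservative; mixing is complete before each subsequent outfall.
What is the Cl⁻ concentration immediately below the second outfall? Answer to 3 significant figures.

348 mg/L

Below outfall 1: Q → 115300 L/s, C = (110000·13.00 + 5280·2380)/115300 = 121.4 mg/L.
Below outfall 2: Q → 132500 L/s, C = (115300·121.4 + 17200·1870)/132500 = 348.4 mg/L.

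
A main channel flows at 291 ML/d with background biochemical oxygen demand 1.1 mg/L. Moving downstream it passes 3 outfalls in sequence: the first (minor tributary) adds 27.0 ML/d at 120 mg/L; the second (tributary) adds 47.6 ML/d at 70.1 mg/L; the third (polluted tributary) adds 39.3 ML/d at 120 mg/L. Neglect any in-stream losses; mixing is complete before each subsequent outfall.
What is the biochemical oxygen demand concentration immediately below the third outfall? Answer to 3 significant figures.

28.7 mg/L

Below outfall 1: Q → 318.0 ML/d, C = (291.0·1.100 + 27.00·120.0)/318.0 = 11.20 mg/L.
Below outfall 2: Q → 365.6 ML/d, C = (318.0·11.20 + 47.60·70.10)/365.6 = 18.86 mg/L.
Below outfall 3: Q → 404.9 ML/d, C = (365.6·18.86 + 39.30·120.0)/404.9 = 28.68 mg/L.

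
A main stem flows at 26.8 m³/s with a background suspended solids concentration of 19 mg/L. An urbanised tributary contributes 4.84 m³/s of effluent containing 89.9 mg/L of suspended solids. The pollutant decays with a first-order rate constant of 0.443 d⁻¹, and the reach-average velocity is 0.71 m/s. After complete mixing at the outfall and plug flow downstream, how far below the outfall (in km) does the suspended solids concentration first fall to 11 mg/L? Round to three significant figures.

138 km

After mixing, C = (26.80·19.00 + 4.840·89.90) / 31.64 = 944.3/31.64 = 29.85 mg/L.
Set 29.85·exp(−k·t) = 11 → t = ln(29.85/11)/k = 194700 s = 54.08 h.
Distance = v·t = 0.71·194700 = 138200 m = 138.2 km.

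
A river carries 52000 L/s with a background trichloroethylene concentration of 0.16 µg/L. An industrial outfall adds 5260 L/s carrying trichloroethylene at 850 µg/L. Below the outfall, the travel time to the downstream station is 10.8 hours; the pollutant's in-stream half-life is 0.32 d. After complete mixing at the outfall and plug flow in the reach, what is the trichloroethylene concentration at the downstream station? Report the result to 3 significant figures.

Flow-weighted average: C = (52000·0.1600 + 5260·850.0) / 57260 = 4479000/57260 = 78.23 µg/L.
Half-life 0.32 d → k = ln 2 / 0.32 = 2.166 d⁻¹.
Decay over the reach: 78.23·exp(−kt) = 78.23·0.3773 = 29.51 µg/L.

29.5 µg/L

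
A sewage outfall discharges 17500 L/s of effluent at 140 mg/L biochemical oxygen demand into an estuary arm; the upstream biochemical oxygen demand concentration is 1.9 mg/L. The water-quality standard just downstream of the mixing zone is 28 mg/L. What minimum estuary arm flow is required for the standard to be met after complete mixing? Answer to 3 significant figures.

75100 L/s

Set C_mix = 28: (Q·1.900 + 17500·140.0) / (Q + 17500) = 28
→ Q = 17500·(140.0 − 28)/(28 − 1.900) = 75100 L/s.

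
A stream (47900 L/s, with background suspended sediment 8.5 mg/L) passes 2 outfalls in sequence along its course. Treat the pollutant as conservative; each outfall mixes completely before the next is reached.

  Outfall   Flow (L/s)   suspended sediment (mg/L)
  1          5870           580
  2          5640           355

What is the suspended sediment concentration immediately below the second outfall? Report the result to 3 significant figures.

97.9 mg/L

After outfall 1: Q = 47900 + 5870 = 53770 L/s; C = (47900·8.500 + 5870·580.0)/53770 = 70.89 mg/L.
After outfall 2: Q = 53770 + 5640 = 59410 L/s; C = (53770·70.89 + 5640·355.0)/59410 = 97.86 mg/L.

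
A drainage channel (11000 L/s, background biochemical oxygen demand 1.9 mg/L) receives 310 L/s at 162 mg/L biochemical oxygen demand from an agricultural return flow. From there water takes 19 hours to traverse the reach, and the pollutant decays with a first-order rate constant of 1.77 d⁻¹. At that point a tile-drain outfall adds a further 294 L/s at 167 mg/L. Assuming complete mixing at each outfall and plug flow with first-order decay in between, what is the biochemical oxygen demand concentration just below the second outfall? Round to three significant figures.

After mixing, C = (11000·1.900 + 310.0·162.0) / 11310 = 71120/11310 = 6.288 mg/L; combined flow 11310 L/s.
Applying C = C₀e^(−kt): 6.288 × 0.2463 = 1.549 mg/L.
Second outfall: C = (11310·1.549 + 294.0·167.0)/11600 = 5.741 mg/L.

5.74 mg/L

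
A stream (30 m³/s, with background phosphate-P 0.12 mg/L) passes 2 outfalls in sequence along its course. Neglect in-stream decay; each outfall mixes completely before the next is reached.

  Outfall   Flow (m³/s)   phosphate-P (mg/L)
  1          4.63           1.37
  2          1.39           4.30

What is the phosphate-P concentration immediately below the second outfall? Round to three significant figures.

0.442 mg/L

Outfall 1: combined Q = 34.63 m³/s; C = (30.00·0.1200 + 4.630·1.370)/34.63 = 0.2871 mg/L.
Outfall 2: combined Q = 36.02 m³/s; C = (34.63·0.2871 + 1.390·4.300)/36.02 = 0.4420 mg/L.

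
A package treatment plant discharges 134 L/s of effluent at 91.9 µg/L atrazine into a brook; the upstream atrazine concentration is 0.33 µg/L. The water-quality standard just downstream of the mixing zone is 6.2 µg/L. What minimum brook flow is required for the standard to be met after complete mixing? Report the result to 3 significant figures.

1960 L/s

Set C_mix = 6.2: (Q·0.3300 + 134.0·91.90) / (Q + 134.0) = 6.2
→ Q = 134.0·(91.90 − 6.2)/(6.2 − 0.3300) = 1956 L/s.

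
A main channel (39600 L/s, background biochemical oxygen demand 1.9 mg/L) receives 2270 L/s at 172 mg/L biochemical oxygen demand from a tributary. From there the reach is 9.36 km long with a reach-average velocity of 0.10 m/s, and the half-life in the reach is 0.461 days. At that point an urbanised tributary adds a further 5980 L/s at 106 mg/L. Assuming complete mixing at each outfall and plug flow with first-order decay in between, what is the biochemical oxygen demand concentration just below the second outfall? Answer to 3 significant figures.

Mixed concentration C = ΣQC/ΣQ = (39600·1.900 + 2270·172.0) / 41870 = 465700/41870 = 11.12 mg/L; combined flow 41870 L/s.
Travel time t = 9.36·1000 / 0.10 = 93600 s = 26.00 h.
Half-life 0.461 d → k = ln 2 / 0.461 = 1.504 d⁻¹.
Decay over the reach: 11.12·exp(−kt) = 11.12·0.1962 = 2.182 mg/L.
At the second outfall, C = (41870·2.182 + 5980·106.0) / (41870 + 5980) = 15.16 mg/L.

15.2 mg/L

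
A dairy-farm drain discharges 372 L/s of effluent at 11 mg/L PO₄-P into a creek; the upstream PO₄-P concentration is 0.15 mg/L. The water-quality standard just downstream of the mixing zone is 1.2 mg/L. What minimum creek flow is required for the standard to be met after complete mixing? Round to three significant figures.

3470 L/s

Set C_mix = 1.2: (Q·0.1500 + 372.0·11.00) / (Q + 372.0) = 1.2
→ Q = 372.0·(11.00 − 1.2)/(1.2 − 0.1500) = 3472 L/s.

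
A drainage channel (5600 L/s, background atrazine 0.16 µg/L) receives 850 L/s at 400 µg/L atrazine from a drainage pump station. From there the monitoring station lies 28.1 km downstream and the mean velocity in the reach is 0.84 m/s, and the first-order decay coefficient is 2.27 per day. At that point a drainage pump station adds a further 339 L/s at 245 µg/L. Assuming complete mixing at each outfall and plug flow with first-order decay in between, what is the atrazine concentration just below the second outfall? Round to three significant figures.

Mixed concentration C = ΣQC/ΣQ = (5600·0.1600 + 850.0·400.0) / 6450 = 340900/6450 = 52.85 µg/L; combined flow 6450 L/s.
Travel time t = 28.1·1000 / 0.84 = 33450 s = 9.292 h.
After decay, C = 52.85 × e^(−kt) = 52.85 × 0.4152 = 21.95 µg/L.
At the second outfall, C = (6450·21.95 + 339.0·245.0) / (6450 + 339.0) = 33.08 µg/L.

33.1 µg/L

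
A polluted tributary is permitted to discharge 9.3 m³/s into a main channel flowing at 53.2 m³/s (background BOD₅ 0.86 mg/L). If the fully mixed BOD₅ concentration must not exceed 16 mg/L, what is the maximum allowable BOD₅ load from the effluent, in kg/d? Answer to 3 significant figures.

Mass balance at the limit: 53.20·0.8600 + 9.300·Cₑ = 62.50·16 → Cₑ = 102.6 mg/L.
Load = 9.300 m³/s × 102.6 g/m³ × 86 400 s/d = 82450 kg/d.

82400 kg/d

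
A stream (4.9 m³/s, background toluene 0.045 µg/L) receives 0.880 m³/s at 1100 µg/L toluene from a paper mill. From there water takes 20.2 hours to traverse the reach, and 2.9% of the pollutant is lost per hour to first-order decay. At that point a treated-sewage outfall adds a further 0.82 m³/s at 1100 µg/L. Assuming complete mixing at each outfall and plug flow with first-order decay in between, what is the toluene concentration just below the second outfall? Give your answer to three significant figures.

After mixing, C = (4.900·0.04500 + 0.8800·1100) / 5.780 = 968.2/5.780 = 167.5 µg/L; combined flow 5.780 m³/s.
2.9%/h lost → k = −ln(1 − 0.029) = 0.02943 h⁻¹.
Decay over the reach: 167.5·exp(−kt) = 167.5·0.5519 = 92.44 µg/L.
Second outfall: C = (5.780·92.44 + 0.8200·1100)/6.600 = 217.6 µg/L.

218 µg/L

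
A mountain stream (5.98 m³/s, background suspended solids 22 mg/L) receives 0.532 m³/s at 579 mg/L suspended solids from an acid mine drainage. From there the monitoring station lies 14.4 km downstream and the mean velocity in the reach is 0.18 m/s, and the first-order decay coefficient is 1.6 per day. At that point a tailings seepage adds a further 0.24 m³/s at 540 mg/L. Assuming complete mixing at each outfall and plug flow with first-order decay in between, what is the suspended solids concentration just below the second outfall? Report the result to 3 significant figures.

34.0 mg/L

Mass balance: C = (5.980·22.00 + 0.5320·579.0) / 6.512 = 439.6/6.512 = 67.50 mg/L; combined flow 6.512 m³/s.
Travel time t = 14.4·1000 / 0.18 = 80000 s = 22.22 h.
After decay, C = 67.50 × e^(−kt) = 67.50 × 0.2273 = 15.34 mg/L.
At the second outfall, C = (6.512·15.34 + 0.2400·540.0) / (6.512 + 0.2400) = 33.99 mg/L.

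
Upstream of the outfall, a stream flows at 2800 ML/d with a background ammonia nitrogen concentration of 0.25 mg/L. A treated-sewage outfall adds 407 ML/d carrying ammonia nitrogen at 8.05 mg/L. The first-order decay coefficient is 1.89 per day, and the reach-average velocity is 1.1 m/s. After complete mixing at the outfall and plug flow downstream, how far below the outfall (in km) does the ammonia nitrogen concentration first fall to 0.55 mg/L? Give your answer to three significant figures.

40.9 km

Conservation of mass: C = (2800·0.2500 + 407.0·8.050) / 3207 = 3976/3207 = 1.240 mg/L.
Set 1.240·exp(−k·t) = 0.55 → t = ln(1.240/0.55)/k = 37160 s = 10.32 h.
Distance = v·t = 1.1·37160 = 40880 m = 40.88 km.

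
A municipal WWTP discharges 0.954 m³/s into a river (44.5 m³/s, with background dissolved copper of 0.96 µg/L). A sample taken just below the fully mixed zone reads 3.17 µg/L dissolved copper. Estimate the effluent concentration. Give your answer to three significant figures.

Mass balance: 44.50·0.9600 + 0.9540·Cₑ = 45.45·3.170
→ Cₑ = (45.45·3.170 − 44.50·0.9600) / 0.9540 = 106.3 µg/L.

106 µg/L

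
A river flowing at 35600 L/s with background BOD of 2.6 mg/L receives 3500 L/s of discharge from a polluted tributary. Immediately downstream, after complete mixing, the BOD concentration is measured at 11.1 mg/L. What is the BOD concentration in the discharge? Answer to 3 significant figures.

Mass balance: 35600·2.600 + 3500·Cₑ = 39100·11.10
→ Cₑ = (39100·11.10 − 35600·2.600) / 3500 = 97.56 mg/L.

97.6 mg/L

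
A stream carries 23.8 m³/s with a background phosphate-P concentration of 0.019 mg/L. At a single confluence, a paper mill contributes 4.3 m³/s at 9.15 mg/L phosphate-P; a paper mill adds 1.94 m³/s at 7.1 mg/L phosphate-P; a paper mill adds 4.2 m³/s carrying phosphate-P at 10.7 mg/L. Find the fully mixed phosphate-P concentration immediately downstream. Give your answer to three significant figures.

Conservation of mass: C = (23.80·0.01900 + 4.300·9.150 + 1.940·7.100 + 4.200·10.70) / 34.24 = 98.51/34.24 = 2.877 mg/L.

2.88 mg/L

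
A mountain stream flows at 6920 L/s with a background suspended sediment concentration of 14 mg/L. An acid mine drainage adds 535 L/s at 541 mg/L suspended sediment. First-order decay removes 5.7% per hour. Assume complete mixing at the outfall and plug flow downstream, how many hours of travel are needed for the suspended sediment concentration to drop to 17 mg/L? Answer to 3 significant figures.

Conservation of mass: C = (6920·14.00 + 535.0·541.0) / 7455 = 386300/7455 = 51.82 mg/L.
5.7%/h lost → k = −ln(1 − 0.057) = 0.05869 h⁻¹.
51.82·exp(−k·t) = 17 → t = ln(51.82/17)/k = 68370 s = 18.99 h.

19.0 h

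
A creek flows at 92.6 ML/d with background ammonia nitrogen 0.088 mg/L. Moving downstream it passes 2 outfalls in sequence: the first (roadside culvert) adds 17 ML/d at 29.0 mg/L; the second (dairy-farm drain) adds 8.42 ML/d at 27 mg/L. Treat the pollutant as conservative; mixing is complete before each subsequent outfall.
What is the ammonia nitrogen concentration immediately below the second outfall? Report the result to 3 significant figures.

Outfall 1: combined Q = 109.6 ML/d; C = (92.60·0.08800 + 17.00·29.00)/109.6 = 4.573 mg/L.
Outfall 2: combined Q = 118.0 ML/d; C = (109.6·4.573 + 8.420·27.00)/118.0 = 6.173 mg/L.

6.17 mg/L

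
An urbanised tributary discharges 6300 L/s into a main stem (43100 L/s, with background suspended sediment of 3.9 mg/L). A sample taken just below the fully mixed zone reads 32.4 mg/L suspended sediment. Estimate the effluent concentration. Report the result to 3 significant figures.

227 mg/L

Mass balance: 43100·3.900 + 6300·Cₑ = 49400·32.40
→ Cₑ = (49400·32.40 − 43100·3.900) / 6300 = 227.4 mg/L.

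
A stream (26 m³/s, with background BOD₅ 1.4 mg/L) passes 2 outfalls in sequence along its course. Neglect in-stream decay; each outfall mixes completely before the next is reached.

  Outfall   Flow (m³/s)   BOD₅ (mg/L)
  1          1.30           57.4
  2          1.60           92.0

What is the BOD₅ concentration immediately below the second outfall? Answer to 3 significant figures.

8.93 mg/L

After outfall 1: Q = 26.00 + 1.300 = 27.30 m³/s; C = (26.00·1.400 + 1.300·57.40)/27.30 = 4.067 mg/L.
After outfall 2: Q = 27.30 + 1.600 = 28.90 m³/s; C = (27.30·4.067 + 1.600·92.00)/28.90 = 8.935 mg/L.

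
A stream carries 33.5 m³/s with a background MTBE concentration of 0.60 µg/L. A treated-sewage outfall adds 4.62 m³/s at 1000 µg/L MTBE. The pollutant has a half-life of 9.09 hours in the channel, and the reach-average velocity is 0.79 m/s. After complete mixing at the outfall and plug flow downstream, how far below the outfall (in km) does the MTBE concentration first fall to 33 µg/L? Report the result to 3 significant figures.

48.7 km

Flow-weighted average: C = (33.50·0.6000 + 4.620·1000) / 38.12 = 4640/38.12 = 121.7 µg/L.
Half-life 9.09 h → k = ln 2 / 9.09 = 0.07625 h⁻¹ = 1.830 d⁻¹.
Set 121.7·exp(−k·t) = 33 → t = ln(121.7/33)/k = 61620 s = 17.12 h.
Distance = v·t = 0.79·61620 = 48680 m = 48.68 km.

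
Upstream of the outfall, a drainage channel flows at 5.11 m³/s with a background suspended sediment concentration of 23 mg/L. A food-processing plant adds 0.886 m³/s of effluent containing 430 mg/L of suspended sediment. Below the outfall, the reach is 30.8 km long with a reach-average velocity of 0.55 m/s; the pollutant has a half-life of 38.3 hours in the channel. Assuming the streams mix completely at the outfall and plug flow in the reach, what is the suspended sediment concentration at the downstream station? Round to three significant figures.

After mixing, C = (5.110·23.00 + 0.8860·430.0) / 5.996 = 498.5/5.996 = 83.14 mg/L.
Travel time t = 30.8·1000 / 0.55 = 56000 s = 15.56 h.
Half-life 38.3 h → k = ln 2 / 38.3 = 0.01810 h⁻¹ = 0.4343 d⁻¹.
Decay over the reach: 83.14·exp(−kt) = 83.14·0.7546 = 62.74 mg/L.

62.7 mg/L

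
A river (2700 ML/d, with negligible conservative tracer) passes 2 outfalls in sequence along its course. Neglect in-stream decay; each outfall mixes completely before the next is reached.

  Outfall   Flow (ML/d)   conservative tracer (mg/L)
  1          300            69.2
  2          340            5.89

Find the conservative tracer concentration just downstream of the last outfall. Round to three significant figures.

6.82 mg/L

Outfall 1: combined Q = 3000 ML/d; C = (2700·0 + 300.0·69.20)/3000 = 6.920 mg/L.
Outfall 2: combined Q = 3340 ML/d; C = (3000·6.920 + 340.0·5.890)/3340 = 6.815 mg/L.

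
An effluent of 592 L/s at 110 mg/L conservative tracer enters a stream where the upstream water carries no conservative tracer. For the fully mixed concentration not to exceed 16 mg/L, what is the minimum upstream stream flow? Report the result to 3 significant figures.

3480 L/s

Set C_mix = 16: (Q·0 + 592.0·110.0) / (Q + 592.0) = 16
→ Q = 592.0·(110.0 − 16)/(16 − 0) = 3478 L/s.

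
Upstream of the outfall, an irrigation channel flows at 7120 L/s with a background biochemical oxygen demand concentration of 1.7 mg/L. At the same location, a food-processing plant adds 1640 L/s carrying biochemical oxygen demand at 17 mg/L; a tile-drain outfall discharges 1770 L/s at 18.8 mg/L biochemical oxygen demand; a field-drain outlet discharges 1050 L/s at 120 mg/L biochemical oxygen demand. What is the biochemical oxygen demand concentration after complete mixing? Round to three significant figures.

17.2 mg/L

Mixed concentration C = ΣQC/ΣQ = (7120·1.700 + 1640·17.00 + 1770·18.80 + 1050·120.0) / 11580 = 199300/11580 = 17.21 mg/L.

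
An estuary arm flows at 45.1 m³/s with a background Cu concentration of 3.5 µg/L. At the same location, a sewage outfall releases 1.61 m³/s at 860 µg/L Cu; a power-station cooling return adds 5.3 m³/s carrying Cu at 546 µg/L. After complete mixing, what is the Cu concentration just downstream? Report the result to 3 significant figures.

Flow-weighted average: C = (45.10·3.500 + 1.610·860.0 + 5.300·546.0) / 52.01 = 4436/52.01 = 85.30 µg/L.

85.3 µg/L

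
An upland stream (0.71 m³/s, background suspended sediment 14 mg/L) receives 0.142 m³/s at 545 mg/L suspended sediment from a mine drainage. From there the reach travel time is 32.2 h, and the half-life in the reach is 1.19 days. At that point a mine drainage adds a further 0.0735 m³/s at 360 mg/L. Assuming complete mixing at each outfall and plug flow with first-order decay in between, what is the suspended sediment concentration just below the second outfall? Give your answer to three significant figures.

Flow-weighted average: C = (0.7100·14.00 + 0.1420·545.0) / 0.8520 = 87.33/0.8520 = 102.5 mg/L; combined flow 0.8520 m³/s.
Half-life 1.19 d → k = ln 2 / 1.19 = 0.5825 d⁻¹.
First-order decay: C = 102.5·exp(−k·t) = 102.5·0.4577 = 46.92 mg/L.
Second outfall: C = (0.8520·46.92 + 0.07350·360.0)/0.9255 = 71.78 mg/L.

71.8 mg/L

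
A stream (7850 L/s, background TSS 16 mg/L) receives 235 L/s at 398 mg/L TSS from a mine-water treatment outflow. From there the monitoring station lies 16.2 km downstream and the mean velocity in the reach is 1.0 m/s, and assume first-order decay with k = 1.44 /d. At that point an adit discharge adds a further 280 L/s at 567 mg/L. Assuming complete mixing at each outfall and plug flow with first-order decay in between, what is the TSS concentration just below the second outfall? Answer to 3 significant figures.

Conservation of mass: C = (7850·16.00 + 235.0·398.0) / 8085 = 219100/8085 = 27.10 mg/L; combined flow 8085 L/s.
Travel time t = 16.2·1000 / 1.0 = 16200 s = 4.500 h.
Decay over the reach: 27.10·exp(−kt) = 27.10·0.7634 = 20.69 mg/L.
Second outfall: C = (8085·20.69 + 280.0·567.0)/8365 = 38.98 mg/L.

39.0 mg/L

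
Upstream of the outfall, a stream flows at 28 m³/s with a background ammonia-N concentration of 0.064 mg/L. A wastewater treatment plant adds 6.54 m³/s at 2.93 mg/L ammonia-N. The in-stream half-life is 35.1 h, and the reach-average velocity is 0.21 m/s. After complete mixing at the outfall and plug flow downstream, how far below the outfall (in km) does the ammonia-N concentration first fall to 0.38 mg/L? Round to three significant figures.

17.9 km

After mixing, C = (28.00·0.06400 + 6.540·2.930) / 34.54 = 20.95/34.54 = 0.6067 mg/L.
Half-life 35.1 h → k = ln 2 / 35.1 = 0.01975 h⁻¹ = 0.4739 d⁻¹.
Set 0.6067·exp(−k·t) = 0.38 → t = ln(0.6067/0.38)/k = 85280 s = 23.69 h.
Distance = v·t = 0.21·85280 = 17910 m = 17.91 km.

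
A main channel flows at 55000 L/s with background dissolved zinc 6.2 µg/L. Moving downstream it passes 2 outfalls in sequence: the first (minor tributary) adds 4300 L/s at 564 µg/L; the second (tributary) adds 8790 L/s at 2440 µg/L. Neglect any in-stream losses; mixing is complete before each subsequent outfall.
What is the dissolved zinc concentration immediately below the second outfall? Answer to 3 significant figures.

Below outfall 1: Q → 59300 L/s, C = (55000·6.200 + 4300·564.0)/59300 = 46.65 µg/L.
Below outfall 2: Q → 68090 L/s, C = (59300·46.65 + 8790·2440)/68090 = 355.6 µg/L.

356 µg/L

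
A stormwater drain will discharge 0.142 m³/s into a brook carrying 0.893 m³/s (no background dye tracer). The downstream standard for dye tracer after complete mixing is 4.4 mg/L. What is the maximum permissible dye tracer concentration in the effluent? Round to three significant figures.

At the limit, (Qr·Cr + Qe·Cₑ)/(Qr + Qe) = 4.4:
Cₑ = (1.035·4.4 − 0.8930·0) / 0.1420 = 32.07 mg/L.

32.1 mg/L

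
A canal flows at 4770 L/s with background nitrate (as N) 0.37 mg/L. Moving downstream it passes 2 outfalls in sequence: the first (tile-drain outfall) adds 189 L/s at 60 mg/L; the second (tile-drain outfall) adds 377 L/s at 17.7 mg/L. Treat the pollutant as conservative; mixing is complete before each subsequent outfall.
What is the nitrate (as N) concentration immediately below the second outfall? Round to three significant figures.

3.71 mg/L

Below outfall 1: Q → 4959 L/s, C = (4770·0.3700 + 189.0·60.00)/4959 = 2.643 mg/L.
Below outfall 2: Q → 5336 L/s, C = (4959·2.643 + 377.0·17.70)/5336 = 3.706 mg/L.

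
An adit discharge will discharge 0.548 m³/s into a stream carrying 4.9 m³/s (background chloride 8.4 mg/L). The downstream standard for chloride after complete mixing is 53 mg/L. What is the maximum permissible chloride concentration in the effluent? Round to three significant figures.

At the limit, (Qr·Cr + Qe·Cₑ)/(Qr + Qe) = 53:
Cₑ = (5.448·53 − 4.900·8.400) / 0.5480 = 451.8 mg/L.

452 mg/L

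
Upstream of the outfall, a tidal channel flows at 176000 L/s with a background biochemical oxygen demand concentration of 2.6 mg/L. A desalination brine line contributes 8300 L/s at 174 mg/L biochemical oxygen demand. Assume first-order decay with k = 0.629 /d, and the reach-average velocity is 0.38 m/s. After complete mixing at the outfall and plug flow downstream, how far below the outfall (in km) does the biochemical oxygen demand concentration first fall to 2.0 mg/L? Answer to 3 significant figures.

85.6 km

Mixed concentration C = ΣQC/ΣQ = (176000·2.600 + 8300·174.0) / 184300 = 1902000/184300 = 10.32 mg/L.
Set 10.32·exp(−k·t) = 2.0 → t = ln(10.32/2.0)/k = 225400 s = 62.61 h.
Distance = v·t = 0.38·225400 = 85650 m = 85.65 km.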